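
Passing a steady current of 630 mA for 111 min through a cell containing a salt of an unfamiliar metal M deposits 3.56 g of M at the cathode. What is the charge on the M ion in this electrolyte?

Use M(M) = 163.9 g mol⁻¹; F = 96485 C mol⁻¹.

+2

Q = I·t = 0.6300 A × 6660.0 s = 4196 C, so n(e⁻) = 4196/96485 = 0.04349 mol.
n(M) deposited = 3.56 / 163.9 = 0.02172 mol.
Electrons per atom = n(e⁻)/n(M) = 0.04349 / 0.02172 = 2.00 ≈ 2, so the ion is M²⁺.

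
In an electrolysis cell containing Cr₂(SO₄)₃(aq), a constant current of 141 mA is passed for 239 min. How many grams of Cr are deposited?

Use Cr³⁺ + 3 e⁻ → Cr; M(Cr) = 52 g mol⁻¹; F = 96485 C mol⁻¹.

0.363 g

Q = I·t = 0.1410 A × 14340 s = 2022 C.
n(e⁻) = Q/F = 2022 / 96485 = 0.02096 mol.
Cr³⁺ + 3 e⁻ → Cr, so n(Cr) = n(e⁻)/3 = 0.006985 mol.
m = n·M = 0.006985 × 52 = 0.363 g.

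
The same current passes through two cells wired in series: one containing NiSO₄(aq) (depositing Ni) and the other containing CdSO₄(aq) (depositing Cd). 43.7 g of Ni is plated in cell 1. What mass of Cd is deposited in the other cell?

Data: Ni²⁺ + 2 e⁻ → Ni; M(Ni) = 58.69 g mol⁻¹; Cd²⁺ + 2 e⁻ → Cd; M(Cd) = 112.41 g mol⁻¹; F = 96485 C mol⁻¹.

n(Ni) = 43.7 / 58.69 = 0.7446 mol.
Since Ni²⁺ + 2 e⁻ → Ni, n(e⁻) passed = 2 × 0.7446 = 1.489 mol.
Cells in series carry the same charge, so the same 1.489 mol of electrons passes through cell 2.
Cd²⁺ + 2 e⁻ → Cd, so n(Cd) = 1.489 / 2 = 0.7446 mol.
m(Cd) = 0.7446 × 112.41 = 83.7 g.

83.7 g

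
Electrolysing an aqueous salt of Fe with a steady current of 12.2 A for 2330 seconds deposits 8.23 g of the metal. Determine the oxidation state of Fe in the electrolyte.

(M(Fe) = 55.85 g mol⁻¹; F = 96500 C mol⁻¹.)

+2

Q = I·t = 12.20 A × 2330.0 s = 28430 C, so n(e⁻) = 28430/96500 = 0.2946 mol.
n(Fe) deposited = 8.23 / 55.85 = 0.1474 mol.
Electrons per atom = n(e⁻)/n(Fe) = 0.2946 / 0.1474 = 2.00 ≈ 2, so the ion is Fe²⁺.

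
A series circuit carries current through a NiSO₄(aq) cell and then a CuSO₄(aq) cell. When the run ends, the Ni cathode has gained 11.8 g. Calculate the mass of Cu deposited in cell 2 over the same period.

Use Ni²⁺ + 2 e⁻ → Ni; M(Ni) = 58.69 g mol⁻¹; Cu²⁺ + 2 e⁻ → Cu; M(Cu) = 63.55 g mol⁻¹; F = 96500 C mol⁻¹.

n(Ni) = 11.8 / 58.69 = 0.2011 mol.
Since Ni²⁺ + 2 e⁻ → Ni, n(e⁻) passed = 2 × 0.2011 = 0.4021 mol.
Cells in series carry the same charge, so the same 0.4021 mol of electrons passes through cell 2.
Cu²⁺ + 2 e⁻ → Cu, so n(Cu) = 0.4021 / 2 = 0.2011 mol.
m(Cu) = 0.2011 × 63.55 = 12.8 g.

12.8 g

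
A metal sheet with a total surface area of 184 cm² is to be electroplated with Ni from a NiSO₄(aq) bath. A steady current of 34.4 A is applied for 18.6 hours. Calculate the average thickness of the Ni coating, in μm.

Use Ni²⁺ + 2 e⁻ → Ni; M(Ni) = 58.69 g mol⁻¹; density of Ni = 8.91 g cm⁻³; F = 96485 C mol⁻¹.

Q = I·t = 34.40 × 66960 = 2303000 C; n(e⁻) = 23.87 mol.
n(Ni) = n(e⁻)/2 = 11.94 mol, so m = 11.94 × 58.69 = 700.6 g.
Volume = m/ρ = 700.6 / 8.91 = 78.63 cm³.
Thickness = V/A = 78.63 / 184 = 0.427 cm = 4270 μm.

4270 μm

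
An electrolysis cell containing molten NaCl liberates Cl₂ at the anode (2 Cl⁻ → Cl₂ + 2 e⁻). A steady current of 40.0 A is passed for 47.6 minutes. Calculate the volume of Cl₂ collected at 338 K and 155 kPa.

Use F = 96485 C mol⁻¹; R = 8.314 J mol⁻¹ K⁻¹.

Q = I·t = 40.00 A × 2856.0 s = 114200 C.
n(e⁻) = Q/F = 114200 / 96485 = 1.184 mol.
2 electrons are transferred per Cl₂ molecule, so n(Cl₂) = 1.184 / 2 = 0.5920 mol.
V = nRT/P = (0.5920 × 8.314 × 338) / (155 × 10³ Pa) = 0.0107 m³ = 10.7 L.

10.7 L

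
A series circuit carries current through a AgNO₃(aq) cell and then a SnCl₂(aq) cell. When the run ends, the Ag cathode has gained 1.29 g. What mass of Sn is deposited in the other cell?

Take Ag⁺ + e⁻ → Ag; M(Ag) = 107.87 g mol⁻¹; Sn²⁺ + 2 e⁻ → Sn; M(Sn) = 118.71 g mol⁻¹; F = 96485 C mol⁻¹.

0.710 g

n(Ag) = 1.29 / 107.87 = 0.01196 mol.
Since Ag⁺ + e⁻ → Ag, n(e⁻) passed = 1 × 0.01196 = 0.01196 mol.
Cells in series carry the same charge, so the same 0.01196 mol of electrons passes through cell 2.
Sn²⁺ + 2 e⁻ → Sn, so n(Sn) = 0.01196 / 2 = 0.005979 mol.
m(Sn) = 0.005979 × 118.71 = 0.710 g.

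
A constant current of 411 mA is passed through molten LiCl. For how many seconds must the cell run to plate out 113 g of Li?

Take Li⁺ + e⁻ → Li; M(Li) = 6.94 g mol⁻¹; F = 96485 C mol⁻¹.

3.82 × 10⁶ s

n(Li) = m/M = 113 / 6.94 = 16.28 mol.
Each Li atom requires 1 electron, so n(e⁻) = 1 × 16.28 = 16.28 mol.
Q = n(e⁻)·F = 16.28 × 96485 = 1571000 C.
t = Q/I = 1571000 / 0.4110 A = 3822000 s.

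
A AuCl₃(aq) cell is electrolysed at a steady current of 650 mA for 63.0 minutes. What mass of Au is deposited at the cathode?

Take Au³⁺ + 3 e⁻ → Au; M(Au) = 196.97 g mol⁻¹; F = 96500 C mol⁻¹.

Q = I·t = 0.6500 A × 3780.0 s = 2457 C.
n(e⁻) = Q/F = 2457 / 96500 = 0.02546 mol.
Au³⁺ + 3 e⁻ → Au, so n(Au) = n(e⁻)/3 = 0.008487 mol.
m = n·M = 0.008487 × 196.97 = 1.67 g.

1.67 g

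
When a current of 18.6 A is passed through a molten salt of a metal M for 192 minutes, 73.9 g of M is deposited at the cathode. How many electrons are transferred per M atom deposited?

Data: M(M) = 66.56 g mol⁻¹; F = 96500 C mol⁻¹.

2

Q = I·t = 18.60 A × 11520 s = 214300 C, so n(e⁻) = 214300/96500 = 2.220 mol.
n(M) deposited = 73.9 / 66.56 = 1.110 mol.
Electrons per atom = n(e⁻)/n(M) = 2.220 / 1.110 = 2.00 ≈ 2, so the ion is M²⁺.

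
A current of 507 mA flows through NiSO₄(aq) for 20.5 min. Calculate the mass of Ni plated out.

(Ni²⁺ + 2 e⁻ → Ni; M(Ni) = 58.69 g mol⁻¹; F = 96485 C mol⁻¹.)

0.190 g

Q = I·t = 0.5070 A × 1230.0 s = 623.6 C.
n(e⁻) = Q/F = 623.6 / 96485 = 0.006463 mol.
Ni²⁺ + 2 e⁻ → Ni, so n(Ni) = n(e⁻)/2 = 0.003232 mol.
m = n·M = 0.003232 × 58.69 = 0.190 g.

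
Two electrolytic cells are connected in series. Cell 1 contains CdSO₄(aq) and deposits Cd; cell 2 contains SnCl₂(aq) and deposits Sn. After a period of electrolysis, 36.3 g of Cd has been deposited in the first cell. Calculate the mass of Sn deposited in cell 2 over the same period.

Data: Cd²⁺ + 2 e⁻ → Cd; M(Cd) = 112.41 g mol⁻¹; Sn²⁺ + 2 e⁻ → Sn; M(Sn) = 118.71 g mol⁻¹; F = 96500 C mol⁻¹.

n(Cd) = 36.3 / 112.41 = 0.3229 mol.
Since Cd²⁺ + 2 e⁻ → Cd, n(e⁻) passed = 2 × 0.3229 = 0.6459 mol.
Cells in series carry the same charge, so the same 0.6459 mol of electrons passes through cell 2.
Sn²⁺ + 2 e⁻ → Sn, so n(Sn) = 0.6459 / 2 = 0.3229 mol.
m(Sn) = 0.3229 × 118.71 = 38.3 g.

38.3 g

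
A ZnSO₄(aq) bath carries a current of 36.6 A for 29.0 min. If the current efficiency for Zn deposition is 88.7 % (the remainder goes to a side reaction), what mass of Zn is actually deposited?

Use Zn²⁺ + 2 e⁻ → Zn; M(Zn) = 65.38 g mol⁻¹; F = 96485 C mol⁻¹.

19.1 g

Q = I·t = 36.60 × 1740.0 = 63680 C.
n(e⁻) = 63680/96485 = 0.6600 mol; theoretically n(Zn) = 0.6600/2 = 0.3300 mol, m_theo = 21.58 g.
At 88.7 % efficiency, m_actual = 0.887 × 21.58 = 19.1 g.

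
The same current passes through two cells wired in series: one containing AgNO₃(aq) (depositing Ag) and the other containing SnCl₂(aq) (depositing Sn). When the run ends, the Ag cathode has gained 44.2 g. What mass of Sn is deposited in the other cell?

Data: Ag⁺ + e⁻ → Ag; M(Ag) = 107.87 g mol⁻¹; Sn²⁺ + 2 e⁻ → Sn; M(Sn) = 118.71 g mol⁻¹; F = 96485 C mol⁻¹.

24.3 g

n(Ag) = 44.2 / 107.87 = 0.4098 mol.
Since Ag⁺ + e⁻ → Ag, n(e⁻) passed = 1 × 0.4098 = 0.4098 mol.
Cells in series carry the same charge, so the same 0.4098 mol of electrons passes through cell 2.
Sn²⁺ + 2 e⁻ → Sn, so n(Sn) = 0.4098 / 2 = 0.2049 mol.
m(Sn) = 0.2049 × 118.71 = 24.3 g.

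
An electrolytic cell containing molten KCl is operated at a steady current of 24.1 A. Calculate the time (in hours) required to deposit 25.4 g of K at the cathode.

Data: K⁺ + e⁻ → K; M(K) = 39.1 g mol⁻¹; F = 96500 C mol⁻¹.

n(K) = m/M = 25.4 / 39.1 = 0.6496 mol.
Each K atom requires 1 electron, so n(e⁻) = 1 × 0.6496 = 0.6496 mol.
Q = n(e⁻)·F = 0.6496 × 96500 = 62690 C.
t = Q/I = 62690 / 24.10 A = 2601 s = 0.723 h.

0.723 h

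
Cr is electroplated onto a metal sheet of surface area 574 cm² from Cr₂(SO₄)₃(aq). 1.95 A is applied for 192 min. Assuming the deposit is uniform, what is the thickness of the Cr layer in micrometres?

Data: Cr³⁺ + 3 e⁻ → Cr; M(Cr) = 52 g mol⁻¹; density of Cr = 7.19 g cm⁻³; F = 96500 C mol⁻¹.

9.78 μm

Q = I·t = 1.950 × 11520 = 22460 C; n(e⁻) = 0.2328 mol.
n(Cr) = n(e⁻)/3 = 0.07760 mol, so m = 0.07760 × 52 = 4.035 g.
Volume = m/ρ = 4.035 / 7.19 = 0.5612 cm³.
Thickness = V/A = 0.5612 / 574 = 9.78 × 10⁻⁴ cm = 9.78 μm.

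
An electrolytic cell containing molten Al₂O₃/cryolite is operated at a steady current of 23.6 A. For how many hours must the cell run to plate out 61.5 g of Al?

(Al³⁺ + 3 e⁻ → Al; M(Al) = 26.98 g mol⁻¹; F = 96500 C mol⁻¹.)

n(Al) = m/M = 61.5 / 26.98 = 2.279 mol.
Each Al atom requires 3 electrons, so n(e⁻) = 3 × 2.279 = 6.838 mol.
Q = n(e⁻)·F = 6.838 × 96500 = 659900 C.
t = Q/I = 659900 / 23.60 A = 27960 s = 7.77 h.

7.77 h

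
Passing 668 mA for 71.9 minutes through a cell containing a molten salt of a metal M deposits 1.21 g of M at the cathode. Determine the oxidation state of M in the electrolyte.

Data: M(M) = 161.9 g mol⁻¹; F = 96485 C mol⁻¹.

Q = I·t = 0.6680 A × 4314.0 s = 2882 C, so n(e⁻) = 2882/96485 = 0.02987 mol.
n(M) deposited = 1.21 / 161.9 = 0.007474 mol.
Electrons per atom = n(e⁻)/n(M) = 0.02987 / 0.007474 = 4.00 ≈ 4, so the ion is M⁴⁺.

+4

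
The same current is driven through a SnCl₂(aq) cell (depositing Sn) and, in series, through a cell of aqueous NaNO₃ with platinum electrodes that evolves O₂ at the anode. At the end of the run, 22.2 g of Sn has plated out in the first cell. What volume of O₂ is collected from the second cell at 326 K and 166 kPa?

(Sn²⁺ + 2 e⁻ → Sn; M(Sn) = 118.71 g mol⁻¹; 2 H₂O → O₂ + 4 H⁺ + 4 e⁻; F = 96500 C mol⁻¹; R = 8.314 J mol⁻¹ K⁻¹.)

1.53 L

n(Sn) = 22.2 / 118.71 = 0.1870 mol, so n(e⁻) = 2 × 0.1870 = 0.3740 mol.
The cells are in series, so the same 0.3740 mol of electrons passes through the second cell.
2 H₂O → O₂ + 4 H⁺ + 4 e⁻ — 4 mol e⁻ per mol O₂, so n(O₂) = 0.3740/4 = 0.09351 mol.
V = nRT/P = (0.09351 × 8.314 × 326) / (166 × 10³) = 0.00153 m³ = 1.53 L.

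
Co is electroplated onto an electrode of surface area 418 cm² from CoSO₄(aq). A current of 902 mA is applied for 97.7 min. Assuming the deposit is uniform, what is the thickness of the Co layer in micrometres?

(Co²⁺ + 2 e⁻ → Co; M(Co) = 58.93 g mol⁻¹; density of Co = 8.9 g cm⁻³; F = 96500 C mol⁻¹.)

4.34 μm

Q = I·t = 0.9020 × 5862.0 = 5288 C; n(e⁻) = 0.05479 mol.
n(Co) = n(e⁻)/2 = 0.02740 mol, so m = 0.02740 × 58.93 = 1.614 g.
Volume = m/ρ = 1.614 / 8.9 = 0.1814 cm³.
Thickness = V/A = 0.1814 / 418 = 4.34 × 10⁻⁴ cm = 4.34 μm.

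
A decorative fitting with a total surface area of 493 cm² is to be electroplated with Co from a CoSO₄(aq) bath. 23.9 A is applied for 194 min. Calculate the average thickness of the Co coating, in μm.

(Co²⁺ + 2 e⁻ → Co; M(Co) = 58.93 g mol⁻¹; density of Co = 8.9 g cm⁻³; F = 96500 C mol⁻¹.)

Q = I·t = 23.90 × 11640 = 278200 C; n(e⁻) = 2.883 mol.
n(Co) = n(e⁻)/2 = 1.441 mol, so m = 1.441 × 58.93 = 84.94 g.
Volume = m/ρ = 84.94 / 8.9 = 9.544 cm³.
Thickness = V/A = 9.544 / 493 = 0.0194 cm = 194 μm.

194 μm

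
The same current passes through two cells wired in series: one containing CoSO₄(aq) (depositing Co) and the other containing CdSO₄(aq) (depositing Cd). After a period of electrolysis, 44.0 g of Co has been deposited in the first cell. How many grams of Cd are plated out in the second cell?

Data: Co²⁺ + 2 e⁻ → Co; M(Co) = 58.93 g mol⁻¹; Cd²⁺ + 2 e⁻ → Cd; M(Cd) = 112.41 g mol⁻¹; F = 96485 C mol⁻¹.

83.9 g

n(Co) = 44.0 / 58.93 = 0.7466 mol.
Since Co²⁺ + 2 e⁻ → Co, n(e⁻) passed = 2 × 0.7466 = 1.493 mol.
Cells in series carry the same charge, so the same 1.493 mol of electrons passes through cell 2.
Cd²⁺ + 2 e⁻ → Cd, so n(Cd) = 1.493 / 2 = 0.7466 mol.
m(Cd) = 0.7466 × 112.41 = 83.9 g.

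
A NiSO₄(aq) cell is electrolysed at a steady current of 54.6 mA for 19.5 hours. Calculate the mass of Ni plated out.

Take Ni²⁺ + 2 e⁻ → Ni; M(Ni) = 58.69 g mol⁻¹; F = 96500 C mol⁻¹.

1.17 g

Q = I·t = 0.05460 A × 70200 s = 3833 C.
n(e⁻) = Q/F = 3833 / 96500 = 0.03972 mol.
Ni²⁺ + 2 e⁻ → Ni, so n(Ni) = n(e⁻)/2 = 0.01986 mol.
m = n·M = 0.01986 × 58.69 = 1.17 g.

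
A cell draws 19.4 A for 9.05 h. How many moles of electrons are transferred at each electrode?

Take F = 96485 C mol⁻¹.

6.55 mol

Q = I·t = 19.40 A × 32580 s = 632100 C.
n(e⁻) = Q/F = 632100 / 96485 = 6.55 mol.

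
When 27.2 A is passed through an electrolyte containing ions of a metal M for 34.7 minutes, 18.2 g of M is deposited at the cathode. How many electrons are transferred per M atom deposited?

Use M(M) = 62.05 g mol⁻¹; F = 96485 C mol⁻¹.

Q = I·t = 27.20 A × 2082.0 s = 56630 C, so n(e⁻) = 56630/96485 = 0.5869 mol.
n(M) deposited = 18.2 / 62.05 = 0.2933 mol.
Electrons per atom = n(e⁻)/n(M) = 0.5869 / 0.2933 = 2.00 ≈ 2, so the ion is M²⁺.

2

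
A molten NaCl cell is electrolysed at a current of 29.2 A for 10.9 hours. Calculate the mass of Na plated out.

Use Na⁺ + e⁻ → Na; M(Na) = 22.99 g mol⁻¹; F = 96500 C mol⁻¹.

Q = I·t = 29.20 A × 39240 s = 1146000 C.
n(e⁻) = Q/F = 1146000 / 96500 = 11.87 mol.
Na⁺ + e⁻ → Na, so n(Na) = n(e⁻)/1 = 11.87 mol.
m = n·M = 11.87 × 22.99 = 273 g.

273 g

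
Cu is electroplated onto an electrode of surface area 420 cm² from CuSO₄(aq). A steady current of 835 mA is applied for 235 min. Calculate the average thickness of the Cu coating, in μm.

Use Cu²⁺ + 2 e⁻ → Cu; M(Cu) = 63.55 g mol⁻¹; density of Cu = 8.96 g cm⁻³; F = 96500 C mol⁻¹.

Q = I·t = 0.8350 × 14100 = 11770 C; n(e⁻) = 0.1220 mol.
n(Cu) = n(e⁻)/2 = 0.06100 mol, so m = 0.06100 × 63.55 = 3.877 g.
Volume = m/ρ = 3.877 / 8.96 = 0.4327 cm³.
Thickness = V/A = 0.4327 / 420 = 0.00103 cm = 10.3 μm.

10.3 μm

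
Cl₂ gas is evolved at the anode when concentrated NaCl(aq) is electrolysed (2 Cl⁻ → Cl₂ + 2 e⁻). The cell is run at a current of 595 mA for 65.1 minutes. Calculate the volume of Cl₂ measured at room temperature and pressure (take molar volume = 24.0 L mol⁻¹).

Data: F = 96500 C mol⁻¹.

0.289 L

Q = I·t = 0.5950 A × 3906.0 s = 2324 C.
n(e⁻) = Q/F = 2324 / 96500 = 0.02408 mol.
2 electrons are transferred per Cl₂ molecule, so n(Cl₂) = 0.02408 / 2 = 0.01204 mol.
V = n × V_m = 0.01204 × 24.0 = 0.289 L.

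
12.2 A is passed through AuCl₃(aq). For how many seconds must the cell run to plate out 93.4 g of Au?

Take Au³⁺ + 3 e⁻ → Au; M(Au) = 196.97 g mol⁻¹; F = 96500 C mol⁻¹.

11300 s

n(Au) = m/M = 93.4 / 196.97 = 0.4742 mol.
Each Au atom requires 3 electrons, so n(e⁻) = 3 × 0.4742 = 1.423 mol.
Q = n(e⁻)·F = 1.423 × 96500 = 137300 C.
t = Q/I = 137300 / 12.20 A = 11250 s.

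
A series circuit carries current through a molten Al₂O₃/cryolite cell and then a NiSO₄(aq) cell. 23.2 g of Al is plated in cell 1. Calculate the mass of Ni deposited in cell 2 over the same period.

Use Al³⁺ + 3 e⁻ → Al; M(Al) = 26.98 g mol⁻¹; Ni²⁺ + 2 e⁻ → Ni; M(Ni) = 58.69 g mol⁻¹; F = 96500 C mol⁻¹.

n(Al) = 23.2 / 26.98 = 0.8599 mol.
Since Al³⁺ + 3 e⁻ → Al, n(e⁻) passed = 3 × 0.8599 = 2.580 mol.
Cells in series carry the same charge, so the same 2.580 mol of electrons passes through cell 2.
Ni²⁺ + 2 e⁻ → Ni, so n(Ni) = 2.580 / 2 = 1.290 mol.
m(Ni) = 1.290 × 58.69 = 75.7 g.

75.7 g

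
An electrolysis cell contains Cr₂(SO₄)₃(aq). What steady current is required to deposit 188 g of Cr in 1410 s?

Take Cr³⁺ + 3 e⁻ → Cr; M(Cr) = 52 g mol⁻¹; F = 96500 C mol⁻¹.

n(Cr) = 188 / 52 = 3.615 mol.
n(e⁻) = 3 × 3.615 = 10.85 mol.
Q = n(e⁻)·F = 10.85 × 96500 = 1047000 C.
I = Q/t = 1047000 / 1410.0 s = 742 A.

742 A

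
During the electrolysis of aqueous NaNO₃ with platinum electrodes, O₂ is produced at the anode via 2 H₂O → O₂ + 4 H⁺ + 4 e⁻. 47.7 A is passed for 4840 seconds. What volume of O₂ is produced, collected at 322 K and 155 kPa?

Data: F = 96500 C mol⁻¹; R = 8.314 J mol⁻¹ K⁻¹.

10.3 L

Q = I·t = 47.70 A × 4840.0 s = 230900 C.
n(e⁻) = Q/F = 230900 / 96500 = 2.392 mol.
4 electrons are transferred per O₂ molecule, so n(O₂) = 2.392 / 4 = 0.5981 mol.
V = nRT/P = (0.5981 × 8.314 × 322) / (155 × 10³ Pa) = 0.0103 m³ = 10.3 L.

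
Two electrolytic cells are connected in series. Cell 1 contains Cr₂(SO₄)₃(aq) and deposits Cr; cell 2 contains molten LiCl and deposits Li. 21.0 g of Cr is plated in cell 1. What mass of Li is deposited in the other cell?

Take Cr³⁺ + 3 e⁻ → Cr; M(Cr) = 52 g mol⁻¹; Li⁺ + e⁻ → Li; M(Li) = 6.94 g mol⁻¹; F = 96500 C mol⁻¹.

8.41 g

n(Cr) = 21.0 / 52 = 0.4038 mol.
Since Cr³⁺ + 3 e⁻ → Cr, n(e⁻) passed = 3 × 0.4038 = 1.212 mol.
Cells in series carry the same charge, so the same 1.212 mol of electrons passes through cell 2.
Li⁺ + e⁻ → Li, so n(Li) = 1.212 / 1 = 1.212 mol.
m(Li) = 1.212 × 6.94 = 8.41 g.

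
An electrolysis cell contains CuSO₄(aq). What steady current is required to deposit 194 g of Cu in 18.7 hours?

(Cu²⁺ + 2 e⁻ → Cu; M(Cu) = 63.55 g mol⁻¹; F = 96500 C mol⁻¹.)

n(Cu) = 194 / 63.55 = 3.053 mol.
n(e⁻) = 2 × 3.053 = 6.105 mol.
Q = n(e⁻)·F = 6.105 × 96500 = 589200 C.
I = Q/t = 589200 / 67320 s = 8.75 A.

8.75 A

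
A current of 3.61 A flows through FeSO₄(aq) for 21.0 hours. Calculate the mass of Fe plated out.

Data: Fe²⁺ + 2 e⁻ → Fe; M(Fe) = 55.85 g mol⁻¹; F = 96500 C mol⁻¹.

Q = I·t = 3.610 A × 75600 s = 272900 C.
n(e⁻) = Q/F = 272900 / 96500 = 2.828 mol.
Fe²⁺ + 2 e⁻ → Fe, so n(Fe) = n(e⁻)/2 = 1.414 mol.
m = n·M = 1.414 × 55.85 = 79.0 g.

79.0 g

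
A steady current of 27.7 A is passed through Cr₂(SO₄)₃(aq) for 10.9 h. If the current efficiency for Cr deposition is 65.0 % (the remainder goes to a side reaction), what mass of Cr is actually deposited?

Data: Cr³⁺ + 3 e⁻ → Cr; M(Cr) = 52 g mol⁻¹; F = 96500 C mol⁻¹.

Q = I·t = 27.70 × 39240 = 1087000 C.
n(e⁻) = 1087000/96500 = 11.26 mol; theoretically n(Cr) = 11.26/3 = 3.755 mol, m_theo = 195.2 g.
At 65.0 % efficiency, m_actual = 0.650 × 195.2 = 127 g.

127 g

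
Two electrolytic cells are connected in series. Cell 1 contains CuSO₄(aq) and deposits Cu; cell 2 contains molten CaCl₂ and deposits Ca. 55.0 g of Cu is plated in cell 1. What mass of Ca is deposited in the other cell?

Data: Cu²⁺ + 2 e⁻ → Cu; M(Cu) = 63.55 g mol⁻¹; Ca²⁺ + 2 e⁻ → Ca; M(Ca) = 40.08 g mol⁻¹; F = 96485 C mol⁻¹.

34.7 g

n(Cu) = 55.0 / 63.55 = 0.8655 mol.
Since Cu²⁺ + 2 e⁻ → Cu, n(e⁻) passed = 2 × 0.8655 = 1.731 mol.
Cells in series carry the same charge, so the same 1.731 mol of electrons passes through cell 2.
Ca²⁺ + 2 e⁻ → Ca, so n(Ca) = 1.731 / 2 = 0.8655 mol.
m(Ca) = 0.8655 × 40.08 = 34.7 g.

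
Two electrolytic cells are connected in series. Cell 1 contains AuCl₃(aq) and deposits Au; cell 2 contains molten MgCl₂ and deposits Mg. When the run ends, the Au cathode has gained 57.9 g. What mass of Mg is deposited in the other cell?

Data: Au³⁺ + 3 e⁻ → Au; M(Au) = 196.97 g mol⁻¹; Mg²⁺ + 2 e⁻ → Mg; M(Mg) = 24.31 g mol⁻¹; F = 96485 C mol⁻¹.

10.7 g

n(Au) = 57.9 / 196.97 = 0.2940 mol.
Since Au³⁺ + 3 e⁻ → Au, n(e⁻) passed = 3 × 0.2940 = 0.8819 mol.
Cells in series carry the same charge, so the same 0.8819 mol of electrons passes through cell 2.
Mg²⁺ + 2 e⁻ → Mg, so n(Mg) = 0.8819 / 2 = 0.4409 mol.
m(Mg) = 0.4409 × 24.31 = 10.7 g.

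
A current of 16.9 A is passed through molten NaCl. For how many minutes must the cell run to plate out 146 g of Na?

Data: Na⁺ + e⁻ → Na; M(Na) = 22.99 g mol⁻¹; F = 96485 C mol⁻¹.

604 min

n(Na) = m/M = 146 / 22.99 = 6.351 mol.
Each Na atom requires 1 electron, so n(e⁻) = 1 × 6.351 = 6.351 mol.
Q = n(e⁻)·F = 6.351 × 96485 = 612700 C.
t = Q/I = 612700 / 16.90 A = 36260 s = 604 min.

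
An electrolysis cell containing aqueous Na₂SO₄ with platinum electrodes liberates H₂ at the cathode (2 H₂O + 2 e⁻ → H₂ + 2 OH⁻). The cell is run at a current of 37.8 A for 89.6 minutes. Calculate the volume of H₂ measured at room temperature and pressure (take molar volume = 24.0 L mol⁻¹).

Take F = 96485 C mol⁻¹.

Q = I·t = 37.80 A × 5376.0 s = 203200 C.
n(e⁻) = Q/F = 203200 / 96485 = 2.106 mol.
2 electrons are transferred per H₂ molecule, so n(H₂) = 2.106 / 2 = 1.053 mol.
V = n × V_m = 1.053 × 24.0 = 25.3 L.

25.3 L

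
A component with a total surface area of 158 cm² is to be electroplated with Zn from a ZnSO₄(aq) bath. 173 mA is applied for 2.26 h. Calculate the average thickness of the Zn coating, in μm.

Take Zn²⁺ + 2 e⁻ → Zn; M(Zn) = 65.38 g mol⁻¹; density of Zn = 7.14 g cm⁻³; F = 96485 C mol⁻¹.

Q = I·t = 0.1730 × 8136.0 = 1408 C; n(e⁻) = 0.01459 mol.
n(Zn) = n(e⁻)/2 = 0.007294 mol, so m = 0.007294 × 65.38 = 0.4769 g.
Volume = m/ρ = 0.4769 / 7.14 = 0.06679 cm³.
Thickness = V/A = 0.06679 / 158 = 4.23 × 10⁻⁴ cm = 4.23 μm.

4.23 μm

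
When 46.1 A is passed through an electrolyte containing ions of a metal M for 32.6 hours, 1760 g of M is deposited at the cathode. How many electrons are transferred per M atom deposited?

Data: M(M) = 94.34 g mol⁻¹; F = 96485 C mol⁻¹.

3

Q = I·t = 46.10 A × 117360 s = 5410000 C, so n(e⁻) = 5410000/96485 = 56.07 mol.
n(M) deposited = 1760 / 94.34 = 18.66 mol.
Electrons per atom = n(e⁻)/n(M) = 56.07 / 18.66 = 3.01 ≈ 3, so the ion is M³⁺.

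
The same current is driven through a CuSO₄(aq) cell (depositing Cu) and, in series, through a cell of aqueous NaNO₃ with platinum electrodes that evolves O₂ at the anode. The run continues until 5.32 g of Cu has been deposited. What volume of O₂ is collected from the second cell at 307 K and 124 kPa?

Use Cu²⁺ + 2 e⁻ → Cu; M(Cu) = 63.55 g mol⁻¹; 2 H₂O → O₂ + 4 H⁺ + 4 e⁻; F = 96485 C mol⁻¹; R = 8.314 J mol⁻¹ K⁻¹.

0.862 L

n(Cu) = 5.32 / 63.55 = 0.08371 mol, so n(e⁻) = 2 × 0.08371 = 0.1674 mol.
The cells are in series, so the same 0.1674 mol of electrons passes through the second cell.
2 H₂O → O₂ + 4 H⁺ + 4 e⁻ — 4 mol e⁻ per mol O₂, so n(O₂) = 0.1674/4 = 0.04186 mol.
V = nRT/P = (0.04186 × 8.314 × 307) / (124 × 10³) = 8.62 × 10⁻⁴ m³ = 0.862 L.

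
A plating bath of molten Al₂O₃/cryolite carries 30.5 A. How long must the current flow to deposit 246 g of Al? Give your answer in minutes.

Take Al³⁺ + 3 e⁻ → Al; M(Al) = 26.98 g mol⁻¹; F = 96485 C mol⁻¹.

1440 min

n(Al) = m/M = 246 / 26.98 = 9.118 mol.
Each Al atom requires 3 electrons, so n(e⁻) = 3 × 9.118 = 27.35 mol.
Q = n(e⁻)·F = 27.35 × 96485 = 2639000 C.
t = Q/I = 2639000 / 30.50 A = 86530 s = 1440 min.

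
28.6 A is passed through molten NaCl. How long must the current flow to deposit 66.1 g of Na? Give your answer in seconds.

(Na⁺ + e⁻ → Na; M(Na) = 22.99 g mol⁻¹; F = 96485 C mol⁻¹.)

9700 s

n(Na) = m/M = 66.1 / 22.99 = 2.875 mol.
Each Na atom requires 1 electron, so n(e⁻) = 1 × 2.875 = 2.875 mol.
Q = n(e⁻)·F = 2.875 × 96485 = 277400 C.
t = Q/I = 277400 / 28.60 A = 9700 s.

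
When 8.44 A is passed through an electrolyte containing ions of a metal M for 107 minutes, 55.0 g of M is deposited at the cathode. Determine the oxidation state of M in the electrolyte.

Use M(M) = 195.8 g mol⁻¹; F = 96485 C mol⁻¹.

+2

Q = I·t = 8.440 A × 6420.0 s = 54180 C, so n(e⁻) = 54180/96485 = 0.5616 mol.
n(M) deposited = 55.0 / 195.8 = 0.2809 mol.
Electrons per atom = n(e⁻)/n(M) = 0.5616 / 0.2809 = 2.00 ≈ 2, so the ion is M²⁺.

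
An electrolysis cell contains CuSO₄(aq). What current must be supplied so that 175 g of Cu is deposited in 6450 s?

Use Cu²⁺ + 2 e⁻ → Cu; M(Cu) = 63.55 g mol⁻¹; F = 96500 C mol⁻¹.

n(Cu) = 175 / 63.55 = 2.754 mol.
n(e⁻) = 2 × 2.754 = 5.507 mol.
Q = n(e⁻)·F = 5.507 × 96500 = 531500 C.
I = Q/t = 531500 / 6450.0 s = 82.4 A.

82.4 A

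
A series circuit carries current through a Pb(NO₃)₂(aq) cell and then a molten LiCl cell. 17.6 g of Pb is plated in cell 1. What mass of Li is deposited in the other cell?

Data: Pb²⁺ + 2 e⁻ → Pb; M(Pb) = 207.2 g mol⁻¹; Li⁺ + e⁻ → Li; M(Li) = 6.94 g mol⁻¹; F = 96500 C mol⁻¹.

1.18 g

n(Pb) = 17.6 / 207.2 = 0.08494 mol.
Since Pb²⁺ + 2 e⁻ → Pb, n(e⁻) passed = 2 × 0.08494 = 0.1699 mol.
Cells in series carry the same charge, so the same 0.1699 mol of electrons passes through cell 2.
Li⁺ + e⁻ → Li, so n(Li) = 0.1699 / 1 = 0.1699 mol.
m(Li) = 0.1699 × 6.94 = 1.18 g.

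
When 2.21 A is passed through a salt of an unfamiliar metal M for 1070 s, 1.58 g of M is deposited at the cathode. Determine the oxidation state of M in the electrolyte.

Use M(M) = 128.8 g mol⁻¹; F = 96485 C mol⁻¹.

Q = I·t = 2.210 A × 1070.0 s = 2365 C, so n(e⁻) = 2365/96485 = 0.02451 mol.
n(M) deposited = 1.58 / 128.8 = 0.01227 mol.
Electrons per atom = n(e⁻)/n(M) = 0.02451 / 0.01227 = 2.00 ≈ 2, so the ion is M²⁺.

+2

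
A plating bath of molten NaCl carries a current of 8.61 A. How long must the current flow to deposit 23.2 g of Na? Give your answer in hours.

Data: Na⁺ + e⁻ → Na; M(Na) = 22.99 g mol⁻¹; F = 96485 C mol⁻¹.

3.14 h

n(Na) = m/M = 23.2 / 22.99 = 1.009 mol.
Each Na atom requires 1 electron, so n(e⁻) = 1 × 1.009 = 1.009 mol.
Q = n(e⁻)·F = 1.009 × 96485 = 97370 C.
t = Q/I = 97370 / 8.610 A = 11310 s = 3.14 h.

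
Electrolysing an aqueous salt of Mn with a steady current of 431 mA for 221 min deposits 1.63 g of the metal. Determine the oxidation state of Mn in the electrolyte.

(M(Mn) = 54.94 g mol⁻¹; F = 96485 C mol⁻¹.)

Q = I·t = 0.4310 A × 13260 s = 5715 C, so n(e⁻) = 5715/96485 = 0.05923 mol.
n(Mn) deposited = 1.63 / 54.94 = 0.02967 mol.
Electrons per atom = n(e⁻)/n(Mn) = 0.05923 / 0.02967 = 2.00 ≈ 2, so the ion is Mn²⁺.

+2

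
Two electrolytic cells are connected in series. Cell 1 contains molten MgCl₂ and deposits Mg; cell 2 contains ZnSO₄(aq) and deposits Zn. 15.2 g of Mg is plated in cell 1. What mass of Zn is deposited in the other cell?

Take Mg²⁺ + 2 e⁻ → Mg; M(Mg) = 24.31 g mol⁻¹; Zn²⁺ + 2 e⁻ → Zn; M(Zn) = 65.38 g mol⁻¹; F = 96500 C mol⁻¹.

40.9 g

n(Mg) = 15.2 / 24.31 = 0.6253 mol.
Since Mg²⁺ + 2 e⁻ → Mg, n(e⁻) passed = 2 × 0.6253 = 1.251 mol.
Cells in series carry the same charge, so the same 1.251 mol of electrons passes through cell 2.
Zn²⁺ + 2 e⁻ → Zn, so n(Zn) = 1.251 / 2 = 0.6253 mol.
m(Zn) = 0.6253 × 65.38 = 40.9 g.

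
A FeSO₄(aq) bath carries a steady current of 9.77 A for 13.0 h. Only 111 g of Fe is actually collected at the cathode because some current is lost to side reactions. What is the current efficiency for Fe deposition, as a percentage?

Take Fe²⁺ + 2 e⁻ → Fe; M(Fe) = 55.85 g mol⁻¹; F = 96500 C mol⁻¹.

Q = I·t = 9.770 × 46800 = 457200 C; n(e⁻) = 457200/96500 = 4.738 mol.
Theoretical n(Fe) = n(e⁻)/2 = 2.369 mol, i.e. m_theo = 2.369 × 55.85 = 132.3 g.
Efficiency = m_actual / m_theo = 111 / 132.3 = 83.9 %.

83.9 %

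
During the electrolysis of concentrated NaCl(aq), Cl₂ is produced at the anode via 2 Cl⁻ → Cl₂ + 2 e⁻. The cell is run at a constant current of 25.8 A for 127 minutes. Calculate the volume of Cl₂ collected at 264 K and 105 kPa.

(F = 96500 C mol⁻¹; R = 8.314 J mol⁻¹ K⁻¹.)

Q = I·t = 25.80 A × 7620.0 s = 196600 C.
n(e⁻) = Q/F = 196600 / 96500 = 2.037 mol.
2 electrons are transferred per Cl₂ molecule, so n(Cl₂) = 2.037 / 2 = 1.019 mol.
V = nRT/P = (1.019 × 8.314 × 264) / (105 × 10³ Pa) = 0.0213 m³ = 21.3 L.

21.3 L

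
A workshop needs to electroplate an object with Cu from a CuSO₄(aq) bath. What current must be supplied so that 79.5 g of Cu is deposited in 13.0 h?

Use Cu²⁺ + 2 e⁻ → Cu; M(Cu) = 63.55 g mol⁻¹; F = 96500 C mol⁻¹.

n(Cu) = 79.5 / 63.55 = 1.251 mol.
n(e⁻) = 2 × 1.251 = 2.502 mol.
Q = n(e⁻)·F = 2.502 × 96500 = 241400 C.
I = Q/t = 241400 / 46800 s = 5.16 A.

5.16 A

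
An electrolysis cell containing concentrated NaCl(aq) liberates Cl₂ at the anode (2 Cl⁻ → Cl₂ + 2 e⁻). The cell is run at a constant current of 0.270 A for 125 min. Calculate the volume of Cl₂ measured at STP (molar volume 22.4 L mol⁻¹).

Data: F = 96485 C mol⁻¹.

Q = I·t = 0.2700 A × 7500.0 s = 2025 C.
n(e⁻) = Q/F = 2025 / 96485 = 0.02099 mol.
2 electrons are transferred per Cl₂ molecule, so n(Cl₂) = 0.02099 / 2 = 0.01049 mol.
V = n × V_m = 0.01049 × 22.4 = 0.235 L.

0.235 L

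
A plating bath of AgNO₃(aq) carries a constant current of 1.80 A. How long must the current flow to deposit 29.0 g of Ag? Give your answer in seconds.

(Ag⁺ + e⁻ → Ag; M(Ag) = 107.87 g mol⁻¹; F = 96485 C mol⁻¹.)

14400 s

n(Ag) = m/M = 29.0 / 107.87 = 0.2688 mol.
Each Ag atom requires 1 electron, so n(e⁻) = 1 × 0.2688 = 0.2688 mol.
Q = n(e⁻)·F = 0.2688 × 96485 = 25940 C.
t = Q/I = 25940 / 1.800 A = 14410 s.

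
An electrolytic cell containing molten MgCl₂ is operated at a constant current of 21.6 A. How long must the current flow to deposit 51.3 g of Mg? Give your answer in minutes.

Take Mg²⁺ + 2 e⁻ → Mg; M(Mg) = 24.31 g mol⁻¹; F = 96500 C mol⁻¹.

n(Mg) = m/M = 51.3 / 24.31 = 2.110 mol.
Each Mg atom requires 2 electrons, so n(e⁻) = 2 × 2.110 = 4.220 mol.
Q = n(e⁻)·F = 4.220 × 96500 = 407300 C.
t = Q/I = 407300 / 21.60 A = 18860 s = 314 min.

314 min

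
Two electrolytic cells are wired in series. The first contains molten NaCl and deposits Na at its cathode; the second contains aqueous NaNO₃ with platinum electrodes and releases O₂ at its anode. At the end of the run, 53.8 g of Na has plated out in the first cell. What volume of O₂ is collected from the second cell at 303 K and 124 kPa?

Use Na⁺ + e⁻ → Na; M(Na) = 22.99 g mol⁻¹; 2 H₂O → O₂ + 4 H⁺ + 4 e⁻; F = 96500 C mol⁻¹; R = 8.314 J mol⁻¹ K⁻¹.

n(Na) = 53.8 / 22.99 = 2.340 mol, so n(e⁻) = 1 × 2.340 = 2.340 mol.
The cells are in series, so the same 2.340 mol of electrons passes through the second cell.
2 H₂O → O₂ + 4 H⁺ + 4 e⁻ — 4 mol e⁻ per mol O₂, so n(O₂) = 2.340/4 = 0.5850 mol.
V = nRT/P = (0.5850 × 8.314 × 303) / (124 × 10³) = 0.0119 m³ = 11.9 L.

11.9 L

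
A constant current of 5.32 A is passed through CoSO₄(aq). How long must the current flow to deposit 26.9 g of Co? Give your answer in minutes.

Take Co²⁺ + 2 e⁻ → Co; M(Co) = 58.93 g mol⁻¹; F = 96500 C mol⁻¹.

n(Co) = m/M = 26.9 / 58.93 = 0.4565 mol.
Each Co atom requires 2 electrons, so n(e⁻) = 2 × 0.4565 = 0.9129 mol.
Q = n(e⁻)·F = 0.9129 × 96500 = 88100 C.
t = Q/I = 88100 / 5.320 A = 16560 s = 276 min.

276 min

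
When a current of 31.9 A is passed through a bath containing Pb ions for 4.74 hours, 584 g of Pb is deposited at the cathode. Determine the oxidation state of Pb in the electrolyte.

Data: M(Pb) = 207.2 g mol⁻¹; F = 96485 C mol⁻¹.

Q = I·t = 31.90 A × 17064 s = 544300 C, so n(e⁻) = 544300/96485 = 5.642 mol.
n(Pb) deposited = 584 / 207.2 = 2.819 mol.
Electrons per atom = n(e⁻)/n(Pb) = 5.642 / 2.819 = 2.00 ≈ 2, so the ion is Pb²⁺.

+2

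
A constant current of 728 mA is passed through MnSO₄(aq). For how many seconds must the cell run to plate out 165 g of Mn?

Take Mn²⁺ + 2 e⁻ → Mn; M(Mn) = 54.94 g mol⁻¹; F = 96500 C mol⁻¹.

n(Mn) = m/M = 165 / 54.94 = 3.003 mol.
Each Mn atom requires 2 electrons, so n(e⁻) = 2 × 3.003 = 6.007 mol.
Q = n(e⁻)·F = 6.007 × 96500 = 579600 C.
t = Q/I = 579600 / 0.7280 A = 796200 s.

7.96 × 10⁵ s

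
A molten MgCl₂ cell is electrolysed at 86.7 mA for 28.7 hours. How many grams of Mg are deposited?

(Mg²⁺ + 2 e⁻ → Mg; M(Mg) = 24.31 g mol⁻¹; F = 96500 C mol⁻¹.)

1.13 g

Q = I·t = 0.08670 A × 103320 s = 8958 C.
n(e⁻) = Q/F = 8958 / 96500 = 0.09283 mol.
Mg²⁺ + 2 e⁻ → Mg, so n(Mg) = n(e⁻)/2 = 0.04641 mol.
m = n·M = 0.04641 × 24.31 = 1.13 g.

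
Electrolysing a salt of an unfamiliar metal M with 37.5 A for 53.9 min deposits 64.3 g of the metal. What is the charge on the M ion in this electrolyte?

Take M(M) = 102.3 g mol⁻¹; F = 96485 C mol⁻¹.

+2

Q = I·t = 37.50 A × 3234.0 s = 121300 C, so n(e⁻) = 121300/96485 = 1.257 mol.
n(M) deposited = 64.3 / 102.3 = 0.6285 mol.
Electrons per atom = n(e⁻)/n(M) = 1.257 / 0.6285 = 2.00 ≈ 2, so the ion is M²⁺.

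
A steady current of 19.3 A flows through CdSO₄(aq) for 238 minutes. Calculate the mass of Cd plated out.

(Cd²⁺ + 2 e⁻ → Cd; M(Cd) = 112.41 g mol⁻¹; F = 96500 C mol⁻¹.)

Q = I·t = 19.30 A × 14280 s = 275600 C.
n(e⁻) = Q/F = 275600 / 96500 = 2.856 mol.
Cd²⁺ + 2 e⁻ → Cd, so n(Cd) = n(e⁻)/2 = 1.428 mol.
m = n·M = 1.428 × 112.41 = 161 g.

161 g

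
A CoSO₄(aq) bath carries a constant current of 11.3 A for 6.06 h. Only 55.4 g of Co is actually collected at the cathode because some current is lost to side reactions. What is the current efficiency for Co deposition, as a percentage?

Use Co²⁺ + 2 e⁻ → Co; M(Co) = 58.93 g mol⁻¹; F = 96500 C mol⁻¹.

Q = I·t = 11.30 × 21816 = 246500 C; n(e⁻) = 246500/96500 = 2.555 mol.
Theoretical n(Co) = n(e⁻)/2 = 1.277 mol, i.e. m_theo = 1.277 × 58.93 = 75.27 g.
Efficiency = m_actual / m_theo = 55.4 / 75.27 = 73.6 %.

73.6 %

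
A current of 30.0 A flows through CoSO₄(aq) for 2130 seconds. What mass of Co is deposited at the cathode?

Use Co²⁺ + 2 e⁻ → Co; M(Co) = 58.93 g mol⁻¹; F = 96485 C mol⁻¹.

Q = I·t = 30.00 A × 2130.0 s = 63900 C.
n(e⁻) = Q/F = 63900 / 96485 = 0.6623 mol.
Co²⁺ + 2 e⁻ → Co, so n(Co) = n(e⁻)/2 = 0.3311 mol.
m = n·M = 0.3311 × 58.93 = 19.5 g.

19.5 g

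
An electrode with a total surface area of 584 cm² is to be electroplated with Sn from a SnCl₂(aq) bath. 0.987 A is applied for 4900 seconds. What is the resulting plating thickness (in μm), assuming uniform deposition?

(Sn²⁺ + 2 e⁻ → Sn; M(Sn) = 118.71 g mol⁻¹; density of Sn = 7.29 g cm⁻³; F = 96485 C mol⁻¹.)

6.99 μm

Q = I·t = 0.9870 × 4900.0 = 4836 C; n(e⁻) = 0.05012 mol.
n(Sn) = n(e⁻)/2 = 0.02506 mol, so m = 0.02506 × 118.71 = 2.975 g.
Volume = m/ρ = 2.975 / 7.29 = 0.4081 cm³.
Thickness = V/A = 0.4081 / 584 = 6.99 × 10⁻⁴ cm = 6.99 μm.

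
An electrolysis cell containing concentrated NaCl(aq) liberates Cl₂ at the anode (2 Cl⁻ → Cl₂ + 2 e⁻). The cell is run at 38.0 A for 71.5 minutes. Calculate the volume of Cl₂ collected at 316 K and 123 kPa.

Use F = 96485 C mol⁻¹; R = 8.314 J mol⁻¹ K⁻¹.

18.0 L

Q = I·t = 38.00 A × 4290.0 s = 163000 C.
n(e⁻) = Q/F = 163000 / 96485 = 1.690 mol.
2 electrons are transferred per Cl₂ molecule, so n(Cl₂) = 1.690 / 2 = 0.8448 mol.
V = nRT/P = (0.8448 × 8.314 × 316) / (123 × 10³ Pa) = 0.0180 m³ = 18.0 L.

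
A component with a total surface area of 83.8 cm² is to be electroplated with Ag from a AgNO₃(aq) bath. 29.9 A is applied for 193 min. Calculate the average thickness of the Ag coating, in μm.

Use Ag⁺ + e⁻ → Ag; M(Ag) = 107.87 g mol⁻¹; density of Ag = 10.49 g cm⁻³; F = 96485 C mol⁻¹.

Q = I·t = 29.90 × 11580 = 346200 C; n(e⁻) = 3.589 mol.
n(Ag) = n(e⁻)/1 = 3.589 mol, so m = 3.589 × 107.87 = 387.1 g.
Volume = m/ρ = 387.1 / 10.49 = 36.90 cm³.
Thickness = V/A = 36.90 / 83.8 = 0.440 cm = 4400 μm.

4400 μm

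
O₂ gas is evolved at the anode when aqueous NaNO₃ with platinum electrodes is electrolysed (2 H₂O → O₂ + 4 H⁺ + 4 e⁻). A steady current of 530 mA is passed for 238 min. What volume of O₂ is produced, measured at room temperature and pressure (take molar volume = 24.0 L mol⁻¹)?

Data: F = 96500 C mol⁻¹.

Q = I·t = 0.5300 A × 14280 s = 7568 C.
n(e⁻) = Q/F = 7568 / 96500 = 0.07843 mol.
4 electrons are transferred per O₂ molecule, so n(O₂) = 0.07843 / 4 = 0.01961 mol.
V = n × V_m = 0.01961 × 24.0 = 0.471 L.

0.471 L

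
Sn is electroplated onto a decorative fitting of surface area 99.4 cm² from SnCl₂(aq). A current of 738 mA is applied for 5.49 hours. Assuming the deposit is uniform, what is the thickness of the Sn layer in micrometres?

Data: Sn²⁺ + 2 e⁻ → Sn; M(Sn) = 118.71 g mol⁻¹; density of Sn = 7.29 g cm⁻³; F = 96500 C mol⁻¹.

124 μm

Q = I·t = 0.7380 × 19764 = 14590 C; n(e⁻) = 0.1511 mol.
n(Sn) = n(e⁻)/2 = 0.07557 mol, so m = 0.07557 × 118.71 = 8.971 g.
Volume = m/ρ = 8.971 / 7.29 = 1.231 cm³.
Thickness = V/A = 1.231 / 99.4 = 0.0124 cm = 124 μm.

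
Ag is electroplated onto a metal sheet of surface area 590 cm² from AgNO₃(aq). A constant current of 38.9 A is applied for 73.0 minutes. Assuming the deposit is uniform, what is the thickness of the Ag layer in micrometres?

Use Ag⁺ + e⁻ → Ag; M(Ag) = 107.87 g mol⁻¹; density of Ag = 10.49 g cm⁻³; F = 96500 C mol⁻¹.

Q = I·t = 38.90 × 4380.0 = 170400 C; n(e⁻) = 1.766 mol.
n(Ag) = n(e⁻)/1 = 1.766 mol, so m = 1.766 × 107.87 = 190.5 g.
Volume = m/ρ = 190.5 / 10.49 = 18.16 cm³.
Thickness = V/A = 18.16 / 590 = 0.0308 cm = 308 μm.

308 μm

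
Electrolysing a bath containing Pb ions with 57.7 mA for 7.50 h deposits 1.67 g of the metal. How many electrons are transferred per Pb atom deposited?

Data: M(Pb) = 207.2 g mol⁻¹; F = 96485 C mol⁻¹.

2

Q = I·t = 0.05770 A × 27000 s = 1558 C, so n(e⁻) = 1558/96485 = 0.01615 mol.
n(Pb) deposited = 1.67 / 207.2 = 0.008060 mol.
Electrons per atom = n(e⁻)/n(Pb) = 0.01615 / 0.008060 = 2.00 ≈ 2, so the ion is Pb²⁺.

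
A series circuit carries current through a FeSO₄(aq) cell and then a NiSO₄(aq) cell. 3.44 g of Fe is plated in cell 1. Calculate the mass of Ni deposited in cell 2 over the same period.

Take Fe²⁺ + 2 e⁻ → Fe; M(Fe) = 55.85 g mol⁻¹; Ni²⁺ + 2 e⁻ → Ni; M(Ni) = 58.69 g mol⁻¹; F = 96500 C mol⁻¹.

3.61 g

n(Fe) = 3.44 / 55.85 = 0.06159 mol.
Since Fe²⁺ + 2 e⁻ → Fe, n(e⁻) passed = 2 × 0.06159 = 0.1232 mol.
Cells in series carry the same charge, so the same 0.1232 mol of electrons passes through cell 2.
Ni²⁺ + 2 e⁻ → Ni, so n(Ni) = 0.1232 / 2 = 0.06159 mol.
m(Ni) = 0.06159 × 58.69 = 3.61 g.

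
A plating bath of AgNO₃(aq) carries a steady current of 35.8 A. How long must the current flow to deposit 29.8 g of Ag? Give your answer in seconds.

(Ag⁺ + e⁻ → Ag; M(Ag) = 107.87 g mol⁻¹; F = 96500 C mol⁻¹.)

n(Ag) = m/M = 29.8 / 107.87 = 0.2763 mol.
Each Ag atom requires 1 electron, so n(e⁻) = 1 × 0.2763 = 0.2763 mol.
Q = n(e⁻)·F = 0.2763 × 96500 = 26660 C.
t = Q/I = 26660 / 35.80 A = 744.7 s.

745 s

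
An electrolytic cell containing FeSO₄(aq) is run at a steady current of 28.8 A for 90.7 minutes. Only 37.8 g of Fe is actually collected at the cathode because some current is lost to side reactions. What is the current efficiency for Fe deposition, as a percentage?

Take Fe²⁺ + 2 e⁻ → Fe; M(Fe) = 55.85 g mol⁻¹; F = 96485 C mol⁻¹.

Q = I·t = 28.80 × 5442.0 = 156700 C; n(e⁻) = 156700/96485 = 1.624 mol.
Theoretical n(Fe) = n(e⁻)/2 = 0.8122 mol, i.e. m_theo = 0.8122 × 55.85 = 45.36 g.
Efficiency = m_actual / m_theo = 37.8 / 45.36 = 83.3 %.

83.3 %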